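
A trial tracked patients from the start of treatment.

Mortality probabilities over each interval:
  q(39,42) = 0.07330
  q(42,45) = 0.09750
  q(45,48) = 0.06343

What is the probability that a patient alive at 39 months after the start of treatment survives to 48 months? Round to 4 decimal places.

0.7833

The overall survival probability is (1 − 0.07330) × (1 − 0.09750) × (1 − 0.06343).
= 0.92670 × 0.90250 × 0.93657 = 0.783297.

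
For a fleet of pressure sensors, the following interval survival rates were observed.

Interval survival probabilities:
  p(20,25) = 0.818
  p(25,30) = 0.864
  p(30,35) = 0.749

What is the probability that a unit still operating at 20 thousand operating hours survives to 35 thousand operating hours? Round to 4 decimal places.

Survival from 20 to 35 is the product of surviving each interval: 0.818 × 0.864 × 0.749.
= 0.529357.

0.5294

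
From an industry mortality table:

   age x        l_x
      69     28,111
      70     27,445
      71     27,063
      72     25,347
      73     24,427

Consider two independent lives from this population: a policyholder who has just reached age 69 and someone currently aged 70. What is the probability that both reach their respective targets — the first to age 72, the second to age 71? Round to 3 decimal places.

0.889

p₁ = l_72/l_69 = 25,347/28,111 = 0.901676; p₂ = l_71/l_70 = 27,063/27,445 = 0.986081.
P(both) = p₁ × p₂ = 0.901676 × 0.986081 = 0.889126.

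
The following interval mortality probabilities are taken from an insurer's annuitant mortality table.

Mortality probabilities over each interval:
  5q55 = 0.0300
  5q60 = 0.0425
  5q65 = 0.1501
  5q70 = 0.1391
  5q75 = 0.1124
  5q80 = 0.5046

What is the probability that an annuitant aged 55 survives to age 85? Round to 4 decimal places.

Survival from 55 to 85 is the product of surviving each interval: (1 − 0.0300) × (1 − 0.0425) × (1 − 0.1501) × (1 − 0.1391) × (1 − 0.1124) × (1 − 0.5046).
= 0.9700 × 0.9575 × 0.8499 × 0.8609 × 0.8876 × 0.4954 = 0.298816.

0.2988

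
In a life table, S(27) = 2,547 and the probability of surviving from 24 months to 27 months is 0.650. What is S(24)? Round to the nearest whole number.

S(24) = S(27) / p = 2,547 / 0.650 = 3918.

3918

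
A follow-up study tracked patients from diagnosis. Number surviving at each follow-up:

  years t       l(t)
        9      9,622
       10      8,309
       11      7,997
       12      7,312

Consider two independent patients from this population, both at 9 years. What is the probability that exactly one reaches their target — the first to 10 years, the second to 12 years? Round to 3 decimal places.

0.311

p₁ = l(10)/l(9) = 8,309/9,622 = 0.863542; p₂ = l(12)/l(9) = 7,312/9,622 = 0.759925.
P(exactly one) = p₁(1−p₂) + (1−p₁)p₂ = 0.207315 + 0.103698 = 0.311013.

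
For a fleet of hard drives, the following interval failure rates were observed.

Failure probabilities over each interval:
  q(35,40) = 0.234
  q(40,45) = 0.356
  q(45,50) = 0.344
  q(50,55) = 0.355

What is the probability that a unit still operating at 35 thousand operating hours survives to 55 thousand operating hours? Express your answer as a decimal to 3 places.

Survival from 35 to 55 is the product of surviving each interval: (1 − 0.234) × (1 − 0.356) × (1 − 0.344) × (1 − 0.355).
= 0.766 × 0.644 × 0.656 × 0.645 = 0.208727.

0.209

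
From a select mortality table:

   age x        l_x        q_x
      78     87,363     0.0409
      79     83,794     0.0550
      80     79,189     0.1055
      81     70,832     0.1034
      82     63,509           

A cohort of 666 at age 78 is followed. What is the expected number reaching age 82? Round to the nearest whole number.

484

The relevant probability is 63,509/87,363 = 0.726955.
Expected number = 666 × 0.726955 = 484.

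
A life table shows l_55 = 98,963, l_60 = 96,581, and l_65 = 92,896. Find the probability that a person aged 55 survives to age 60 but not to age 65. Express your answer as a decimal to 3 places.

0.037

We want 5|5q55 = (l_60 − l_65)/l_55.
This is the probability of reaching 60 but not 65, conditional on being alive at 55: (l_60 − l_65) / l_55.
= (96,581 − 92,896) / 98,963 = 3,685 / 98,963 = 0.037236.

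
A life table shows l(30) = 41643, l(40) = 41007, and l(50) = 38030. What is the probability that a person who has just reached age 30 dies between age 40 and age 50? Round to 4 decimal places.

This is the probability of reaching 40 but not 50, conditional on being alive at 30: (l(40) − l(50)) / l(30).
= (41007 − 38030) / 41643 = 2977 / 41643 = 0.071489.

0.0715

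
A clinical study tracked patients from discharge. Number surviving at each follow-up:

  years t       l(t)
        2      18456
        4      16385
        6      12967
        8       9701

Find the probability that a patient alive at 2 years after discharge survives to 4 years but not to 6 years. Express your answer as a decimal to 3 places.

This is the probability of reaching 4 but not 6, conditional on being alive at 2: (l(4) − l(6)) / l(2).
= (16385 − 12967) / 18456 = 3418 / 18456 = 0.185197.

0.185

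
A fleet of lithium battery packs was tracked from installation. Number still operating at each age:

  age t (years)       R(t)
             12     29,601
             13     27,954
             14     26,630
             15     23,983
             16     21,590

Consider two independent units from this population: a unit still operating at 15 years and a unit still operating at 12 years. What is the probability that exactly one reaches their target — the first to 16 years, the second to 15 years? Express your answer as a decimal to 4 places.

0.2517

p₁ = R(16)/R(15) = 21,590/23,983 = 0.900221; p₂ = R(15)/R(12) = 23,983/29,601 = 0.810209.
P(exactly one) = p₁(1−p₂) + (1−p₁)p₂ = 0.170854 + 0.080842 = 0.251696.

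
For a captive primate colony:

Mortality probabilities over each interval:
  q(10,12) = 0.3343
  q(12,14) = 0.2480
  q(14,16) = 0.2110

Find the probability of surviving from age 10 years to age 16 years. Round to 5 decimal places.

0.39498

P(survive 10→16) = (1 − 0.3343) × (1 − 0.2480) × (1 − 0.2110).
= 0.6657 × 0.7520 × 0.7890 = 0.394978.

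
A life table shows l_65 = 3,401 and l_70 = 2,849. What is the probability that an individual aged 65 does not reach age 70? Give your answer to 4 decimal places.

P(die before 70 | alive at 65) = 1 − l_70/l_65 = 1 − 2,849/3,401 = (552)/3,401 = 0.162305.

0.1623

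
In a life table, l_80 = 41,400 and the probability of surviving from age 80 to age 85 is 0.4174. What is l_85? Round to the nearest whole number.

17280

l_85 = l_80 × p = 41,400 × 0.4174 = 17280.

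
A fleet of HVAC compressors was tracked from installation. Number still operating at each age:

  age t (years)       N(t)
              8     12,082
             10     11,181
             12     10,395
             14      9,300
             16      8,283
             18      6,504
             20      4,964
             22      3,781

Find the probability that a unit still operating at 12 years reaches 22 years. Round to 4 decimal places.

The conditional survival probability is N(22)/N(12) = 3,781/10,395 = 0.363733.

0.3637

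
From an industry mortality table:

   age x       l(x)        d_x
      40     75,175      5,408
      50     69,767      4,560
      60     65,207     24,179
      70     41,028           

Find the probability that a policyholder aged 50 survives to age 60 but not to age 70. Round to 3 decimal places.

This is the probability of reaching 60 but not 70, conditional on being alive at 50: (l(60) − l(70)) / l(50).
= (65,207 − 41,028) / 69,767 = 24,179 / 69,767 = 0.346568.

0.347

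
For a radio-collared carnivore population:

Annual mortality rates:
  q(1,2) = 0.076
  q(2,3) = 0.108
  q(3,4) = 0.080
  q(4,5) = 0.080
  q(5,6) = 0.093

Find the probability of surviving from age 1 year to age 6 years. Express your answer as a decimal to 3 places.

Chaining the interval survival probabilities: (1 − 0.076) × (1 − 0.108) × (1 − 0.080) × (1 − 0.080) × (1 − 0.093).
= 0.924 × 0.892 × 0.920 × 0.920 × 0.907 = 0.632732.

0.633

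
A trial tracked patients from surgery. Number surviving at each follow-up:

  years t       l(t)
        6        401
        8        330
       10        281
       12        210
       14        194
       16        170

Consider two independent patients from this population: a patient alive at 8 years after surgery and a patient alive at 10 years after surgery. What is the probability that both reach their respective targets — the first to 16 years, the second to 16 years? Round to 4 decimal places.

0.3117

p₁ = l(16)/l(8) = 170/330 = 0.515152; p₂ = l(16)/l(10) = 170/281 = 0.604982.
P(both) = p₁ × p₂ = 0.515152 × 0.604982 = 0.311658.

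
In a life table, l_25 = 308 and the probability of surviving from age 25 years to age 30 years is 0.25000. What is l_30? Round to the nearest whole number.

l_30 = l_25 × p = 308 × 0.25000 = 77.

77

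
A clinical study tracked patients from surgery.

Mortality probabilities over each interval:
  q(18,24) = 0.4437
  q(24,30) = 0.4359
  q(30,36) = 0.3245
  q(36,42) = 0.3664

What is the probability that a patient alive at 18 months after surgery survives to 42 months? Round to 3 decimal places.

Survival from 18 to 42 is the product of surviving each interval: (1 − 0.4437) × (1 − 0.4359) × (1 − 0.3245) × (1 − 0.3664).
= 0.5563 × 0.5641 × 0.6755 × 0.6336 = 0.134309.

0.134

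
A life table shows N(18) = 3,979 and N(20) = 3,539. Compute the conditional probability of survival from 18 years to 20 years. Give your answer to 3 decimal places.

The conditional survival probability is N(20)/N(18) = 3,539/3,979 = 0.889419.

0.889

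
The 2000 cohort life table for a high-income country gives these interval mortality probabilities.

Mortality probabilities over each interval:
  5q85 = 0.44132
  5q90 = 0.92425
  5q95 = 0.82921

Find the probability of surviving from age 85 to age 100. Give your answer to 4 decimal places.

Survival from 85 to 100 is the product of surviving each interval: (1 − 0.44132) × (1 − 0.92425) × (1 − 0.82921).
= 0.55868 × 0.07575 × 0.17079 = 0.007228.

0.0072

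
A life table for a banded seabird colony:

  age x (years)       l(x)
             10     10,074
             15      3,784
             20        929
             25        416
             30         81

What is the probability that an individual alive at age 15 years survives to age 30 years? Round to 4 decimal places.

The conditional survival probability is l(30)/l(15) = 81/3,784 = 0.021406.

0.0214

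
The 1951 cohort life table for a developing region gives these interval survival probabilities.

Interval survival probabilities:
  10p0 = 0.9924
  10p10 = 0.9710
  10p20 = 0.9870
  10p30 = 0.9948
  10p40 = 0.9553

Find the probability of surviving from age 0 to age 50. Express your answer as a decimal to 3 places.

0.904

The overall survival probability is 0.9924 × 0.9710 × 0.9870 × 0.9948 × 0.9553.
= 0.903855.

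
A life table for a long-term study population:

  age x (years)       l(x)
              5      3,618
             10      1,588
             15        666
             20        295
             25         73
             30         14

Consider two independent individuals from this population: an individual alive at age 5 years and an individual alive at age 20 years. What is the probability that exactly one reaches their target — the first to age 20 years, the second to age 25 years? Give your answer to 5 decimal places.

0.28864

p₁ = l(20)/l(5) = 295/3,618 = 0.081537; p₂ = l(25)/l(20) = 73/295 = 0.247458.
P(exactly one) = p₁(1−p₂) + (1−p₁)p₂ = 0.061360 + 0.227281 = 0.288641.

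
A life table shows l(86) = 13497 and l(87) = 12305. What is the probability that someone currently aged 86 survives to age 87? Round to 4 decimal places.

The conditional survival probability is l(87)/l(86) = 12305/13497 = 0.911684.

0.9117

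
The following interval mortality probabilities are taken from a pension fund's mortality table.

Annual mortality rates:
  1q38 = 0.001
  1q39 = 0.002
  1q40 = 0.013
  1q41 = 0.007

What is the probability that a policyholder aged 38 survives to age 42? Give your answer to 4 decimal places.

0.9772

4p38 = (1 − 0.001) × (1 − 0.002) × (1 − 0.013) × (1 − 0.007).
= 0.999 × 0.998 × 0.987 × 0.993 = 0.977153.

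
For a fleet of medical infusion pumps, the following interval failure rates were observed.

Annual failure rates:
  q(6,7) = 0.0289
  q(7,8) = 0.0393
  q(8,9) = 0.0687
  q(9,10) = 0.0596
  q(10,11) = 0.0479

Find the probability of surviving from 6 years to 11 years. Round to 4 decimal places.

0.7779

Survival from 6 to 11 is the product of surviving each interval: (1 − 0.0289) × (1 − 0.0393) × (1 − 0.0687) × (1 − 0.0596) × (1 − 0.0479).
= 0.9711 × 0.9607 × 0.9313 × 0.9404 × 0.9521 = 0.777923.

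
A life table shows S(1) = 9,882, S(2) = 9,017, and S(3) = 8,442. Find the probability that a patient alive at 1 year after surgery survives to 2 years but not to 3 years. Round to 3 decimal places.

This is the probability of reaching 2 but not 3, conditional on being alive at 1: (S(2) − S(3)) / S(1).
= (9,017 − 8,442) / 9,882 = 575 / 9,882 = 0.058187.

0.058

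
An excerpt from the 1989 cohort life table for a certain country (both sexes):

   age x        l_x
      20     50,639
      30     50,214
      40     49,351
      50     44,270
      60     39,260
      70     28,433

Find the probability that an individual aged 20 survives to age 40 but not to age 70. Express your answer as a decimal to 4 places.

0.4131

We want 20|30q20 = (l_40 − l_70)/l_20.
This is the probability of reaching 40 but not 70, conditional on being alive at 20: (l_40 − l_70) / l_20.
= (49,351 − 28,433) / 50,639 = 20,918 / 50,639 = 0.413081.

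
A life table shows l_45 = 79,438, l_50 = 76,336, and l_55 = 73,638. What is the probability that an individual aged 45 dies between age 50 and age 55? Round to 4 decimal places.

0.0340

We want 5|5q45 = (l_50 − l_55)/l_45.
This is the probability of reaching 50 but not 55, conditional on being alive at 45: (l_50 − l_55) / l_45.
= (76,336 − 73,638) / 79,438 = 2,698 / 79,438 = 0.033964.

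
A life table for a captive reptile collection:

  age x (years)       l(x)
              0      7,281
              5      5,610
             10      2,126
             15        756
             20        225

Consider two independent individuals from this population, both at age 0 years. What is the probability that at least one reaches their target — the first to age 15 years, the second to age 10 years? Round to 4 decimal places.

p₁ = l(15)/l(0) = 756/7,281 = 0.103832; p₂ = l(10)/l(0) = 2,126/7,281 = 0.291993.
P(at least one) = 1 − (1−p₁)(1−p₂) = 1 − 0.896168 × 0.708007 = 0.365507.

0.3655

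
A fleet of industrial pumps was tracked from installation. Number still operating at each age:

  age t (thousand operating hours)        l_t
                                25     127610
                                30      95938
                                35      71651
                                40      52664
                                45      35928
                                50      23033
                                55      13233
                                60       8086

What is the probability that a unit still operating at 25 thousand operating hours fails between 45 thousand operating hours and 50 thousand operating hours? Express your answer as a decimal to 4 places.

This is the probability of reaching 45 but not 50, conditional on being operational at 25: (l_45 − l_50) / l_25.
= (35928 − 23033) / 127610 = 12895 / 127610 = 0.101050.

0.1011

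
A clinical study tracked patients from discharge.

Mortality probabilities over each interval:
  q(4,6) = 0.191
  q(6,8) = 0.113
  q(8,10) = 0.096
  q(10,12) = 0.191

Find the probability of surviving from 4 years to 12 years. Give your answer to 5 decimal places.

Chaining the interval survival probabilities: (1 − 0.191) × (1 − 0.113) × (1 − 0.096) × (1 − 0.191).
= 0.809 × 0.887 × 0.904 × 0.809 = 0.524794.

0.52479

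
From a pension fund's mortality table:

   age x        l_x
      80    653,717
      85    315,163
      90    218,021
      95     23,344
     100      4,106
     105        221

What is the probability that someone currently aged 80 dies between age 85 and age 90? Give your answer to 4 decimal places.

0.1486

We want 5|5q80 = (l_85 − l_90)/l_80.
This is the probability of reaching 85 but not 90, conditional on being alive at 80: (l_85 − l_90) / l_80.
= (315,163 − 218,021) / 653,717 = 97,142 / 653,717 = 0.148599.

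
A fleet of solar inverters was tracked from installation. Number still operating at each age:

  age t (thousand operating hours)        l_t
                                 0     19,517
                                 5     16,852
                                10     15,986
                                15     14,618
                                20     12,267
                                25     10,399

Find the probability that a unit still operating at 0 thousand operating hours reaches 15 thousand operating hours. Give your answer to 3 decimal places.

0.749

The conditional survival probability is l_15/l_0 = 14,618/19,517 = 0.748988.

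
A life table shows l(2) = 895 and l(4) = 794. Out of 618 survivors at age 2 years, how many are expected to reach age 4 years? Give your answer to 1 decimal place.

The relevant probability is 794/895 = 0.887151.
Expected number = 618 × 0.887151 = 548.3.

548.3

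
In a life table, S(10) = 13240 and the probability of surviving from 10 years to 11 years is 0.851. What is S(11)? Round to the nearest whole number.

S(11) = S(10) × p = 13240 × 0.851 = 11267.

11267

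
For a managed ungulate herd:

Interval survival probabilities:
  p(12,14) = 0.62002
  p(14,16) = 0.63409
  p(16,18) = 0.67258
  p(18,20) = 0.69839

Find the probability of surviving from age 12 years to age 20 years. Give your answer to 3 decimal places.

0.185

The overall survival probability is 0.62002 × 0.63409 × 0.67258 × 0.69839.
= 0.184671.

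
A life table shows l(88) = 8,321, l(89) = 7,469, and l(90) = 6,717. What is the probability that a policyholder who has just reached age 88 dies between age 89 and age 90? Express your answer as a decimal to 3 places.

This is the probability of reaching 89 but not 90, conditional on being alive at 88: (l(89) − l(90)) / l(88).
= (7,469 − 6,717) / 8,321 = 752 / 8,321 = 0.090374.

0.090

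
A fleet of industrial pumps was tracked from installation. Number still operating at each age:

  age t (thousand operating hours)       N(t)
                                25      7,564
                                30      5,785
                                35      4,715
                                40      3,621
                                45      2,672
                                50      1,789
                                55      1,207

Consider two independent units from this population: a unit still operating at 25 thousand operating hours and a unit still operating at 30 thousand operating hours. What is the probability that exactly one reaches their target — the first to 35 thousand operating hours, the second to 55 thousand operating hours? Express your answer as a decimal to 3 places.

0.572

p₁ = N(35)/N(25) = 4,715/7,564 = 0.623347; p₂ = N(55)/N(30) = 1,207/5,785 = 0.208643.
P(exactly one) = p₁(1−p₂) + (1−p₁)p₂ = 0.493290 + 0.078586 = 0.571876.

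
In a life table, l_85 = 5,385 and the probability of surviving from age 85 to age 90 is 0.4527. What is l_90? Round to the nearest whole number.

l_90 = l_85 × p = 5,385 × 0.4527 = 2438.

2438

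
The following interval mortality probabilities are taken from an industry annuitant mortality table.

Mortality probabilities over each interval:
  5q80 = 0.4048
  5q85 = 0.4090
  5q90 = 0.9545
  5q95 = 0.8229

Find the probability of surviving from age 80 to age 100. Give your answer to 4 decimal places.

Survival from 80 to 100 is the product of surviving each interval: (1 − 0.4048) × (1 − 0.4090) × (1 − 0.9545) × (1 − 0.8229).
= 0.5952 × 0.5910 × 0.0455 × 0.1771 = 0.002835.

0.0028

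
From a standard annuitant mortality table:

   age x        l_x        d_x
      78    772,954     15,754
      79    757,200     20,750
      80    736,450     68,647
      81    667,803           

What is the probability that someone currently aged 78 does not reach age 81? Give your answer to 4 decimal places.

0.1360

P(die before 81 | alive at 78) = 1 − l_81/l_78 = 1 − 667,803/772,954 = (105,151)/772,954 = 0.136038.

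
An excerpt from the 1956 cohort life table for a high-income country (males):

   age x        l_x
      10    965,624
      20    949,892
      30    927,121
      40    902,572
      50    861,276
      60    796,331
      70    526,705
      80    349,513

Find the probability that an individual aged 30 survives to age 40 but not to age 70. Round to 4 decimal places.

This is the probability of reaching 40 but not 70, conditional on being alive at 30: (l_40 − l_70) / l_30.
= (902,572 − 526,705) / 927,121 = 375,867 / 927,121 = 0.405413.

0.4054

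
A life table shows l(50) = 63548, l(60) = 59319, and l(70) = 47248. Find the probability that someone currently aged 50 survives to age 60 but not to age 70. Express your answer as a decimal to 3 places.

This is the probability of reaching 60 but not 70, conditional on being alive at 50: (l(60) − l(70)) / l(50).
= (59319 − 47248) / 63548 = 12071 / 63548 = 0.189951.

0.190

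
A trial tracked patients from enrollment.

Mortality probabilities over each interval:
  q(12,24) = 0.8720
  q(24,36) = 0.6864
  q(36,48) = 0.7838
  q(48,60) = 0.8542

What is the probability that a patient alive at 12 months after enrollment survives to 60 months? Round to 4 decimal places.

0.0013

Chaining the interval survival probabilities: (1 − 0.8720) × (1 − 0.6864) × (1 − 0.7838) × (1 − 0.8542).
= 0.1280 × 0.3136 × 0.2162 × 0.1458 = 0.001265.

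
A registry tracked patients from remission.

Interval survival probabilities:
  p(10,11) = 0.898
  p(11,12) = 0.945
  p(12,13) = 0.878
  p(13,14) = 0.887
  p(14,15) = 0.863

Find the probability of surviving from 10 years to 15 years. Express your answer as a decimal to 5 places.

0.57034

The overall survival probability is 0.898 × 0.945 × 0.878 × 0.887 × 0.863.
= 0.570344.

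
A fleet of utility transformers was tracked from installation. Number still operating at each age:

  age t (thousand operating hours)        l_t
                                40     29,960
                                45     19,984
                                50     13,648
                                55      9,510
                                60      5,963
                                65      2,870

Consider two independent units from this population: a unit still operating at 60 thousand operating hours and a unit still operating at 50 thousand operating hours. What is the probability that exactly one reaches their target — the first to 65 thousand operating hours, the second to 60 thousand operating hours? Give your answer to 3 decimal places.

0.498

p₁ = l_65/l_60 = 2,870/5,963 = 0.481301; p₂ = l_60/l_50 = 5,963/13,648 = 0.436914.
P(exactly one) = p₁(1−p₂) + (1−p₁)p₂ = 0.271014 + 0.226627 = 0.497641.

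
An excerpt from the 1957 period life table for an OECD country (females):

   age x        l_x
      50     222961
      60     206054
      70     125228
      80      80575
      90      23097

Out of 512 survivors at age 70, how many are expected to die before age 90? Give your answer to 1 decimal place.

The relevant probability is 1 − 23097/125228 = 0.815560.
Expected number = 512 × 0.815560 = 417.6.

417.6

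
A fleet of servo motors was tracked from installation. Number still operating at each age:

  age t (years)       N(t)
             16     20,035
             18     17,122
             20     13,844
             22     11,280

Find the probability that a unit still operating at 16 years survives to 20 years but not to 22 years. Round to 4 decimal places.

This is the probability of reaching 20 but not 22, conditional on being operational at 16: (N(20) − N(22)) / N(16).
= (13,844 − 11,280) / 20,035 = 2,564 / 20,035 = 0.127976.

0.1280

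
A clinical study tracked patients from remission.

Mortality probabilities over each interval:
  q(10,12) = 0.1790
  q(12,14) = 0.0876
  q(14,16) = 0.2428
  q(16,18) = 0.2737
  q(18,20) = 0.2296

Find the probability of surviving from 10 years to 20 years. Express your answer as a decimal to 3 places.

0.317

The overall survival probability is (1 − 0.1790) × (1 − 0.0876) × (1 − 0.2428) × (1 − 0.2737) × (1 − 0.2296).
= 0.8210 × 0.9124 × 0.7572 × 0.7263 × 0.7704 = 0.317374.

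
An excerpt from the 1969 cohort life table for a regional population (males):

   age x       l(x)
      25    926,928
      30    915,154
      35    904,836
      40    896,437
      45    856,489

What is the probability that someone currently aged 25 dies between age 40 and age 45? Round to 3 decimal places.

This is the probability of reaching 40 but not 45, conditional on being alive at 25: (l(40) − l(45)) / l(25).
= (896,437 − 856,489) / 926,928 = 39,948 / 926,928 = 0.043097.

0.043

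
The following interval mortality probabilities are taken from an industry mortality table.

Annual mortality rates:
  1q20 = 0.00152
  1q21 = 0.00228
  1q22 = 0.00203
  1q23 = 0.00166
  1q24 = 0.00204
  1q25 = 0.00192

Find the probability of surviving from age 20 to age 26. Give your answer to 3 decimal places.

0.989

Chaining the interval survival probabilities: (1 − 0.00152) × (1 − 0.00228) × (1 − 0.00203) × (1 − 0.00166) × (1 − 0.00204) × (1 − 0.00192).
= 0.99848 × 0.99772 × 0.99797 × 0.99834 × 0.99796 × 0.99808 = 0.988604.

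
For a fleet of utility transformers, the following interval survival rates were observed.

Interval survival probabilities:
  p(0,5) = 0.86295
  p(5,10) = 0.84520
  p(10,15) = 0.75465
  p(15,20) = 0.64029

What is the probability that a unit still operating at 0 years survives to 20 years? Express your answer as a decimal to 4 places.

P(survive 0→20) = 0.86295 × 0.84520 × 0.75465 × 0.64029.
= 0.352426.

0.3524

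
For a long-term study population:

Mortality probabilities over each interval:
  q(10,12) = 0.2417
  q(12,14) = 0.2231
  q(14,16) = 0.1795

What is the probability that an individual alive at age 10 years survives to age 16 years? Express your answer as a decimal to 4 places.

0.4834

The overall survival probability is (1 − 0.2417) × (1 − 0.2231) × (1 − 0.1795).
= 0.7583 × 0.7769 × 0.8205 = 0.483376.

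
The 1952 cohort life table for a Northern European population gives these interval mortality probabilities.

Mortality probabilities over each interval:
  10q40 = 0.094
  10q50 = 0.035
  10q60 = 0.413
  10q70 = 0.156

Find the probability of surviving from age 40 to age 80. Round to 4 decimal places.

0.4331

The overall survival probability is (1 − 0.094) × (1 − 0.035) × (1 − 0.413) × (1 − 0.156).
= 0.906 × 0.965 × 0.587 × 0.844 = 0.433148.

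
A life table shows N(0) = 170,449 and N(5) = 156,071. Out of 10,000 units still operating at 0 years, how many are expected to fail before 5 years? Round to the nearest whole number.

844

The relevant probability is 1 − 156,071/170,449 = 0.084354.
Expected number = 10,000 × 0.084354 = 844.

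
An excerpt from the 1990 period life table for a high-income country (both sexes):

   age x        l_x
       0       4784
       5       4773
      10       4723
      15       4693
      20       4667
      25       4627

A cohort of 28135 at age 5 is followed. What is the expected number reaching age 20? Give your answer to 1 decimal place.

27510.2

The relevant probability is 4667/4773 = 0.977792.
Expected number = 28135 × 0.977792 = 27510.2.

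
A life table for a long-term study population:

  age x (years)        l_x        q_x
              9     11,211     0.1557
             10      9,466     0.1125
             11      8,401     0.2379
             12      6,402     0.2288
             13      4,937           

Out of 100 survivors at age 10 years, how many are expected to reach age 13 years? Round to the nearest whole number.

The relevant probability is 4,937/9,466 = 0.521551.
Expected number = 100 × 0.521551 = 52.

52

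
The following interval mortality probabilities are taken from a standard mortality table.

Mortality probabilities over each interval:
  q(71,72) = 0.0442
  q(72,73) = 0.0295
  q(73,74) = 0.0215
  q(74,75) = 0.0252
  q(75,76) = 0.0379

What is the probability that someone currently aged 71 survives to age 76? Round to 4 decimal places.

0.8513

P(survive 71→76) = (1 − 0.0442) × (1 − 0.0295) × (1 − 0.0215) × (1 − 0.0252) × (1 − 0.0379).
= 0.9558 × 0.9705 × 0.9785 × 0.9748 × 0.9621 = 0.851254.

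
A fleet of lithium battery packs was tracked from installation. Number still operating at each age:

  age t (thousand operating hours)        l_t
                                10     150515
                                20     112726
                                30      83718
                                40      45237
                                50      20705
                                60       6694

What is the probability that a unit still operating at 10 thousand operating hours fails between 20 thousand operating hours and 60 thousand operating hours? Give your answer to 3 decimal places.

0.704

This is the probability of reaching 20 but not 60, conditional on being operational at 10: (l_20 − l_60) / l_10.
= (112726 − 6694) / 150515 = 106032 / 150515 = 0.704461.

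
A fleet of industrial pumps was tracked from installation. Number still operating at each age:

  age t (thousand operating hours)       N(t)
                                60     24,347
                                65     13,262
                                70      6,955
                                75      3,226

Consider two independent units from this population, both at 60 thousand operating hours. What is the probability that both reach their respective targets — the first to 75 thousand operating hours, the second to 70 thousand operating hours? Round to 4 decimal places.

p₁ = N(75)/N(60) = 3,226/24,347 = 0.132501; p₂ = N(70)/N(60) = 6,955/24,347 = 0.285661.
P(both) = p₁ × p₂ = 0.132501 × 0.285661 = 0.037850.

0.0379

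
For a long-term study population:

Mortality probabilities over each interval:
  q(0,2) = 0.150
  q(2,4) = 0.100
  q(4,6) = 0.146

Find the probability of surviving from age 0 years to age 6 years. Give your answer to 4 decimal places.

Survival from 0 to 6 is the product of surviving each interval: (1 − 0.150) × (1 − 0.100) × (1 − 0.146).
= 0.850 × 0.900 × 0.854 = 0.653310.

0.6533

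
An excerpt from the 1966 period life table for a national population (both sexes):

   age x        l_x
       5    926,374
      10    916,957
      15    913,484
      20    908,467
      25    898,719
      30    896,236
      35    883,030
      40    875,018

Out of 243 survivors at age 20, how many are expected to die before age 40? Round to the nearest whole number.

9

The relevant probability is 1 − 875,018/908,467 = 0.036819.
Expected number = 243 × 0.036819 = 9.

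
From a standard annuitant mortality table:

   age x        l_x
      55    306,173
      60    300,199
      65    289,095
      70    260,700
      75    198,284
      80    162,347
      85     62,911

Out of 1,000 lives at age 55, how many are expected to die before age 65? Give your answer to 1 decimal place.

The relevant probability is 1 − 289,095/306,173 = 0.055779.
Expected number = 1,000 × 0.055779 = 55.8.

55.8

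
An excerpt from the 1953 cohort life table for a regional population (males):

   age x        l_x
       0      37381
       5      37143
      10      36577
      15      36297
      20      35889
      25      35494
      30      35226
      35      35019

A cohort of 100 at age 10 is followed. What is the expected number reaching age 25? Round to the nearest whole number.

97

The relevant probability is 35494/36577 = 0.970391.
Expected number = 100 × 0.970391 = 97.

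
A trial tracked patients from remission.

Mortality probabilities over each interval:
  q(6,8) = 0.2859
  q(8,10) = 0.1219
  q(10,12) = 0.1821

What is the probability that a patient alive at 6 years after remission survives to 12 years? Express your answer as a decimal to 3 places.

0.513

Chaining the interval survival probabilities: (1 − 0.2859) × (1 − 0.1219) × (1 − 0.1821).
= 0.7141 × 0.8781 × 0.8179 = 0.512865.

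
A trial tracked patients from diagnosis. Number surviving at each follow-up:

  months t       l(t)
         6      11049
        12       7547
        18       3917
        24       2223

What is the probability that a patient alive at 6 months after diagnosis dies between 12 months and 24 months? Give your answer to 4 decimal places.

This is the probability of reaching 12 but not 24, conditional on being alive at 6: (l(12) − l(24)) / l(6).
= (7547 − 2223) / 11049 = 5324 / 11049 = 0.481854.

0.4819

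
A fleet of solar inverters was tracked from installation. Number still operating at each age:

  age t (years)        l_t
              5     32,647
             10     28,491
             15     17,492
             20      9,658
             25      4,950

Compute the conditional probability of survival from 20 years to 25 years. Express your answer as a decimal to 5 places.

0.51253

The conditional survival probability is l_25/l_20 = 4,950/9,658 = 0.512528.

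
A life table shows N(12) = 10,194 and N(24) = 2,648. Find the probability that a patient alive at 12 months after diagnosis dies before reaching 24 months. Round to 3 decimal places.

P(die before 24 | alive at 12) = 1 − N(24)/N(12) = 1 − 2,648/10,194 = (7,546)/10,194 = 0.740239.

0.740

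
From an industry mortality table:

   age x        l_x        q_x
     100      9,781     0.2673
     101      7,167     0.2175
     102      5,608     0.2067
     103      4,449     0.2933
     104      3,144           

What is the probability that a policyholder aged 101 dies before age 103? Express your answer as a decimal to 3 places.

0.379

P(die before 103 | alive at 101) = 1 − l_103/l_101 = 1 − 4,449/7,167 = (2,718)/7,167 = 0.379238.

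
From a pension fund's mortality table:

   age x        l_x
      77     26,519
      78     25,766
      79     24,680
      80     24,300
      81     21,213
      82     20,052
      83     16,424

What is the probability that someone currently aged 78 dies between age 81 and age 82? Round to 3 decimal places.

We want 3|1q78 = (l_81 − l_82)/l_78.
This is the probability of reaching 81 but not 82, conditional on being alive at 78: (l_81 − l_82) / l_78.
= (21,213 − 20,052) / 25,766 = 1,161 / 25,766 = 0.045059.

0.045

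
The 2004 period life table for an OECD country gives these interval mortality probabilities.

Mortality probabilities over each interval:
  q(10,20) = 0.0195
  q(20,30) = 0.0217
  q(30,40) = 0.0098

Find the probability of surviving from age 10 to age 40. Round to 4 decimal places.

0.9498

Survival from 10 to 40 is the product of surviving each interval: (1 − 0.0195) × (1 − 0.0217) × (1 − 0.0098).
= 0.9805 × 0.9783 × 0.9902 = 0.949823.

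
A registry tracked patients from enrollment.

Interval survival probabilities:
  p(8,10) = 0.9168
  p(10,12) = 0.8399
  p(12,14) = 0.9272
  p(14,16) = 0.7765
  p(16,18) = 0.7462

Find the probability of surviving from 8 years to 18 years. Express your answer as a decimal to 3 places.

0.414

Survival from 8 to 18 is the product of surviving each interval: 0.9168 × 0.8399 × 0.9272 × 0.7765 × 0.7462.
= 0.413687.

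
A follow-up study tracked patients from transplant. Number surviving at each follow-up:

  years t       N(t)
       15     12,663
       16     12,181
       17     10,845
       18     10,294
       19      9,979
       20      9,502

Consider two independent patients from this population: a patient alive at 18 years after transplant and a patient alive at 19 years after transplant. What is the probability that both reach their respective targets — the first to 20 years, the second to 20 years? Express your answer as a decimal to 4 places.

p₁ = N(20)/N(18) = 9,502/10,294 = 0.923062; p₂ = N(20)/N(19) = 9,502/9,979 = 0.952200.
P(both) = p₁ × p₂ = 0.923062 × 0.952200 = 0.878940.

0.8789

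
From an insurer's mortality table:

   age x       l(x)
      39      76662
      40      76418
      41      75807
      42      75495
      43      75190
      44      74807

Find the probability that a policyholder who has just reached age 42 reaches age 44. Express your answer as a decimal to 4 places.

The conditional survival probability is l(44)/l(42) = 74807/75495 = 0.990887.

0.9909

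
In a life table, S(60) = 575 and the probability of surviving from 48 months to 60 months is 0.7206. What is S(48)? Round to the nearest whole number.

798

S(48) = S(60) / p = 575 / 0.7206 = 798.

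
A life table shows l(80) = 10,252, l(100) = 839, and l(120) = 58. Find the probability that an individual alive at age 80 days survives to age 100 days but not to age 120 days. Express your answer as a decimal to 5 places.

0.07618

This is the probability of reaching 100 but not 120, conditional on being alive at 80: (l(100) − l(120)) / l(80).
= (839 − 58) / 10,252 = 781 / 10,252 = 0.076180.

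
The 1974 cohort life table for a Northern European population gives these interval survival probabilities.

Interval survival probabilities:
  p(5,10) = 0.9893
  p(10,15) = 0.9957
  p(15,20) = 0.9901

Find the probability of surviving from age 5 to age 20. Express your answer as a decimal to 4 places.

0.9753

Chaining the interval survival probabilities: 0.9893 × 0.9957 × 0.9901.
= 0.975294.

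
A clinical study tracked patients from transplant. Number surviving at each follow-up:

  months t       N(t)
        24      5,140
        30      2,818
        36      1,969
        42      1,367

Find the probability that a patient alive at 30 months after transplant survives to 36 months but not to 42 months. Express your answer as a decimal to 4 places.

This is the probability of reaching 36 but not 42, conditional on being alive at 30: (N(36) − N(42)) / N(30).
= (1,969 − 1,367) / 2,818 = 602 / 2,818 = 0.213627.

0.2136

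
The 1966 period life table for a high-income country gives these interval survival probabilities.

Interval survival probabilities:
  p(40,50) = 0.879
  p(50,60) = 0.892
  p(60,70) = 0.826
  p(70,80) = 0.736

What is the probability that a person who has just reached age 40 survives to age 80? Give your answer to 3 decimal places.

0.477

Chaining the interval survival probabilities: 0.879 × 0.892 × 0.826 × 0.736.
= 0.476663.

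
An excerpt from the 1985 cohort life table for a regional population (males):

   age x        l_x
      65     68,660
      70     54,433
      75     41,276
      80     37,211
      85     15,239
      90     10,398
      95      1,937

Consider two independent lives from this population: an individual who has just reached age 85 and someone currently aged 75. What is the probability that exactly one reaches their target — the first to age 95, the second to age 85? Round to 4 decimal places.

0.4024

p₁ = l_95/l_85 = 1,937/15,239 = 0.127108; p₂ = l_85/l_75 = 15,239/41,276 = 0.369198.
P(exactly one) = p₁(1−p₂) + (1−p₁)p₂ = 0.080180 + 0.322270 = 0.402450.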